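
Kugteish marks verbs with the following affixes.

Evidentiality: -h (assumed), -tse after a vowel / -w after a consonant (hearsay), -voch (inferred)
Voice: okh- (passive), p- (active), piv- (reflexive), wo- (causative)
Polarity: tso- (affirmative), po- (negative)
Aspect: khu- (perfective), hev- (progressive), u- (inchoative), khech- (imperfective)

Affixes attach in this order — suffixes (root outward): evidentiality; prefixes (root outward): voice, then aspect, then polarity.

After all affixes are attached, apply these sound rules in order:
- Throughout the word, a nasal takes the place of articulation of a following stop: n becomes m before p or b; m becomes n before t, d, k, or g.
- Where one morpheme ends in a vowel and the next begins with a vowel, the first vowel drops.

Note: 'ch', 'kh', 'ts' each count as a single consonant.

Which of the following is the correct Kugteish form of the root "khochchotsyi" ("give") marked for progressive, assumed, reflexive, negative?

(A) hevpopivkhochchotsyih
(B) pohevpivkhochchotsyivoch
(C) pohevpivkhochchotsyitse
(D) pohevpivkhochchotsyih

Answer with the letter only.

D

Attach voice reflexive piv- → pivkhochchotsyi.
Attach aspect progressive hev- → hevpivkhochchotsyi.
Attach polarity negative po- → pohevpivkhochchotsyi.
Attach evidentiality assumed -h → pohevpivkhochchotsyih.
Nasal assimilation: no change.
Vowel deletion: no change.
So the correct form is pohevpivkhochchotsyih, option (D).
(B) pohevpivkhochchotsyivoch is wrong: it uses inferred instead of assumed for evidentiality.
(A) hevpopivkhochchotsyih is wrong: it has the affixes in the wrong order.
(C) pohevpivkhochchotsyitse is wrong: it uses hearsay instead of assumed for evidentiality.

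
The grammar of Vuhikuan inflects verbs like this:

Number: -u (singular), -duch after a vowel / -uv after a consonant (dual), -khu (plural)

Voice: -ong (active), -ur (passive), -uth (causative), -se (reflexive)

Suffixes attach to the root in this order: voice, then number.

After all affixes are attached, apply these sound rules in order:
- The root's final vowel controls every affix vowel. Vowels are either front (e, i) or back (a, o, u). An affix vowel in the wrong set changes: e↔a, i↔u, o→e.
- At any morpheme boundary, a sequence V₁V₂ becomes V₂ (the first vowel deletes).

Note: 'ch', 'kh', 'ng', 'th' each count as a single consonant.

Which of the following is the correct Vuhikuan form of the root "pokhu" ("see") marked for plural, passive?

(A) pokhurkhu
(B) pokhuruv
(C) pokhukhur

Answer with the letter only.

A

Attach voice passive -ur → pokhuur.
Attach number plural -khu → pokhuurkhu.
Vowel harmony: no change.
Apply vowel deletion: pokhuurkhu → pokhurkhu.
So the correct form is pokhurkhu, option (A).
(C) pokhukhur is wrong: it has the affixes in the wrong order.
(B) pokhuruv is wrong: it uses dual instead of plural for number.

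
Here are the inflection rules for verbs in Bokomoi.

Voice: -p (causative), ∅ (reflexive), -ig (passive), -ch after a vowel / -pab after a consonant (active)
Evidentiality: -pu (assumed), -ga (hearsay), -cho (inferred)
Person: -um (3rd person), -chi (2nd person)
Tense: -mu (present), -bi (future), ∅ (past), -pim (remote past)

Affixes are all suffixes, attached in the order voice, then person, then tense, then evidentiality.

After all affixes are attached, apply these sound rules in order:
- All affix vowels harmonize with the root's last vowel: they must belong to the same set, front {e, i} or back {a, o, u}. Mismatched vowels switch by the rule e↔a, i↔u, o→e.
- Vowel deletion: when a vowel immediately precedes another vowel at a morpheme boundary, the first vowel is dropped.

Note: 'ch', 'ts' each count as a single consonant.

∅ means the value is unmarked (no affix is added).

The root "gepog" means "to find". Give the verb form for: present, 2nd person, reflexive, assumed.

voice = reflexive: zero marking, form stays gepog.
Attach person 2nd person -chi → gepogchi.
Attach tense present -mu → gepogchimu.
Attach evidentiality assumed -pu → gepogchimupu.
Apply vowel harmony: gepogchimupu → gepogchumupu.
Vowel deletion: no change.

gepogchumupu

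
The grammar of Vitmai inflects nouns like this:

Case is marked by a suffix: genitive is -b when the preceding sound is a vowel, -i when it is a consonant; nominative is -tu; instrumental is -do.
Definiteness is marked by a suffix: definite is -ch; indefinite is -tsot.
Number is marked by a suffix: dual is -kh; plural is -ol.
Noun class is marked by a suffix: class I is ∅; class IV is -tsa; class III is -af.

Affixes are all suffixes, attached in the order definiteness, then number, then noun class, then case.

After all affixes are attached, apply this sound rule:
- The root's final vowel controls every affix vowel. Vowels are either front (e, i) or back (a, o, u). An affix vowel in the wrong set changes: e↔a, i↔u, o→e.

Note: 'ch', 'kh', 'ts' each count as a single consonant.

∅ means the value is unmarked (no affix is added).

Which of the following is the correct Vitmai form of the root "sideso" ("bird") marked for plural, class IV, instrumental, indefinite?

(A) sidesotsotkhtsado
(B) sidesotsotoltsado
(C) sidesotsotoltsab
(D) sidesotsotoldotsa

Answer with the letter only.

B

Attach definiteness indefinite -tsot → sidesotsot.
Attach number plural -ol → sidesotsotol.
Attach noun class class IV -tsa → sidesotsotoltsa.
Attach case instrumental -do → sidesotsotoltsado.
Vowel harmony: no change.
So the correct form is sidesotsotoltsado, option (B).
(D) sidesotsotoldotsa is wrong: it has the affixes in the wrong order.
(C) sidesotsotoltsab is wrong: it uses genitive instead of instrumental for case.
(A) sidesotsotkhtsado is wrong: it uses dual instead of plural for number.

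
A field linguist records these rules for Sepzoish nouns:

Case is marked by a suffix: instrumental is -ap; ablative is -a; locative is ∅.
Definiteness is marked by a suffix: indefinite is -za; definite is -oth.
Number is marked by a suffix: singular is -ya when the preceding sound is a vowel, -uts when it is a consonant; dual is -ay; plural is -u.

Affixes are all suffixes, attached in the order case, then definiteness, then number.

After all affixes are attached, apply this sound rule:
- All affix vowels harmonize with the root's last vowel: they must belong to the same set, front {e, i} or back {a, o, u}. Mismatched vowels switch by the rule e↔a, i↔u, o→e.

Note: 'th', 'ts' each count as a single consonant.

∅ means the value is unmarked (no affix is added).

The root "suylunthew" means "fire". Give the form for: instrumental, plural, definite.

suylunthewepethi

Attach case instrumental -ap → suylunthewap.
Attach definiteness definite -oth → suylunthewapoth.
Attach number plural -u → suylunthewapothu.
Apply vowel harmony: suylunthewapothu → suylunthewepethi.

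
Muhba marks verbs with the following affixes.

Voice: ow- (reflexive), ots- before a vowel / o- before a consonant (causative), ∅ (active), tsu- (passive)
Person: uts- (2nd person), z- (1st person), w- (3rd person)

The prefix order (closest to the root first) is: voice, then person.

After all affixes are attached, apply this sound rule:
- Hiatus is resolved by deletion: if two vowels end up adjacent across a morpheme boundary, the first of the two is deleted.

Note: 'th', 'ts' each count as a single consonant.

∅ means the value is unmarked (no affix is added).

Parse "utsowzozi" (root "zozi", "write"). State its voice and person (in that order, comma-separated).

Segment: uts-ow-zozi.
voice: ow- → reflexive.
person: uts- → 2nd person.

reflexive, 2nd person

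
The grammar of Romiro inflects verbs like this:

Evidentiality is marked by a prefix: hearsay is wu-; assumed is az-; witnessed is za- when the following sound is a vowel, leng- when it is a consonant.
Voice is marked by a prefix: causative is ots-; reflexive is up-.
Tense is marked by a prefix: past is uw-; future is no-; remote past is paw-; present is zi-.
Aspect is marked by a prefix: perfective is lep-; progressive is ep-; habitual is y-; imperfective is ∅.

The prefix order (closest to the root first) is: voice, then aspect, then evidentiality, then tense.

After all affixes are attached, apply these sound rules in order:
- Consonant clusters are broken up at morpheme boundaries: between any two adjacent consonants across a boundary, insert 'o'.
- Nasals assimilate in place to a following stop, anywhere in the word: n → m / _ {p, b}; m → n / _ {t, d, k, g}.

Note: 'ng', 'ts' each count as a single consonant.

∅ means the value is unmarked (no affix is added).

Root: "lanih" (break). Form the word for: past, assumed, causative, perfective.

Attach voice causative ots- → otslanih.
Attach aspect perfective lep- → lepotslanih.
Attach evidentiality assumed az- → azlepotslanih.
Attach tense past uw- → uwazlepotslanih.
Apply epenthesis: uwazlepotslanih → uwazolepotsolanih.
Nasal assimilation: no change.

uwazolepotsolanih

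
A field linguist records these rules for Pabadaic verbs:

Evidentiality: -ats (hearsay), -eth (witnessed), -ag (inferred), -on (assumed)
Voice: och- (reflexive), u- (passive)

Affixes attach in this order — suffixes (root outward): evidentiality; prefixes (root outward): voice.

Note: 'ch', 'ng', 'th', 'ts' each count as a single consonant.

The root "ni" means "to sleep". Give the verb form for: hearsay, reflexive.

ochniats

Attach evidentiality hearsay -ats → niats.
Attach voice reflexive och- → ochniats.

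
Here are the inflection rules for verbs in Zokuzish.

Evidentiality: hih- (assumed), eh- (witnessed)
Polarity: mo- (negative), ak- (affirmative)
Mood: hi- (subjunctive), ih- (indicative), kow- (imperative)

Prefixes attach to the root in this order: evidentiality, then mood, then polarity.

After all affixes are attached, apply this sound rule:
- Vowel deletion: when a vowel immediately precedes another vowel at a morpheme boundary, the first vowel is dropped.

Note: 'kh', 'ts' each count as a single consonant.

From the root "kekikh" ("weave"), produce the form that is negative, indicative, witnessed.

mihehkekikh

Attach evidentiality witnessed eh- → ehkekikh.
Attach mood indicative ih- → ihehkekikh.
Attach polarity negative mo- → moihehkekikh.
Apply vowel deletion: moihehkekikh → mihehkekikh.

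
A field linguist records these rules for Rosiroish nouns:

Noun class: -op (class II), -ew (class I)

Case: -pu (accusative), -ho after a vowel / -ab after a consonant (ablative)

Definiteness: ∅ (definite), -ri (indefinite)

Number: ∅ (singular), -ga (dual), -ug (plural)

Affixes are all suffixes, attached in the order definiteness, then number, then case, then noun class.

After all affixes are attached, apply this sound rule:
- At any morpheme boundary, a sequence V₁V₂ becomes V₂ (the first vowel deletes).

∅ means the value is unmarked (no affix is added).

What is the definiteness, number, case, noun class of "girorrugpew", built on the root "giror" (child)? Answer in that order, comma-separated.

Segment: giror-ri-ug-pu-ew.
definiteness: -ri → indefinite.
number: -ug → plural.
case: -pu → accusative.
noun class: -ew → class I.

indefinite, plural, accusative, class I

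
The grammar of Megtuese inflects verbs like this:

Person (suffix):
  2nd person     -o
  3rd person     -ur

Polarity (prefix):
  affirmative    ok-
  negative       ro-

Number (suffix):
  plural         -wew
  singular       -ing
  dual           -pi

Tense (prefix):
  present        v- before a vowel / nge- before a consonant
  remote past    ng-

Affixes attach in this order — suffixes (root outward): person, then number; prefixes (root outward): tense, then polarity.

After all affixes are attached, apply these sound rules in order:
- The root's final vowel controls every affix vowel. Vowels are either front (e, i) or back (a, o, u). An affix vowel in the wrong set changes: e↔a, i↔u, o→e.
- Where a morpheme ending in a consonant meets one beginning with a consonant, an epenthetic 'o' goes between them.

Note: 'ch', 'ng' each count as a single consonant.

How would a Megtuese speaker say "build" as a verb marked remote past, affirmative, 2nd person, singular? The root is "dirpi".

ekongodirpieing

Attach tense remote past ng- → ngdirpi.
Attach person 2nd person -o → ngdirpio.
Attach polarity affirmative ok- → okngdirpio.
Attach number singular -ing → okngdirpioing.
Apply vowel harmony: okngdirpioing → ekngdirpieing.
Apply epenthesis: ekngdirpieing → ekongodirpieing.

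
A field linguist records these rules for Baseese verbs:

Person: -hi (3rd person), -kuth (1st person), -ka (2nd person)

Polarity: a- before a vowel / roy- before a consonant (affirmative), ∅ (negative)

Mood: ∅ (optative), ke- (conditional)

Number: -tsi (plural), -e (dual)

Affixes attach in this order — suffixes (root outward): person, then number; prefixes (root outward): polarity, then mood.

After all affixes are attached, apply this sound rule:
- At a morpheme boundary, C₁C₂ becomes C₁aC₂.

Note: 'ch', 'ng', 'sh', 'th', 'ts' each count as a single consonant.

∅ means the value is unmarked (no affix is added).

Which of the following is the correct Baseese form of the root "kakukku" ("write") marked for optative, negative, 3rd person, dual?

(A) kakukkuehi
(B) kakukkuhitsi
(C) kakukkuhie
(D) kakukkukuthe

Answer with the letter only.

polarity = negative: zero marking, form stays kakukku.
Attach person 3rd person -hi → kakukkuhi.
mood = optative: zero marking, form stays kakukkuhi.
Attach number dual -e → kakukkuhie.
Epenthesis: no change.
So the correct form is kakukkuhie, option (C).
(B) kakukkuhitsi is wrong: it uses plural instead of dual for number.
(A) kakukkuehi is wrong: it has the affixes in the wrong order.
(D) kakukkukuthe is wrong: it uses 1st person instead of 3rd person for person.

C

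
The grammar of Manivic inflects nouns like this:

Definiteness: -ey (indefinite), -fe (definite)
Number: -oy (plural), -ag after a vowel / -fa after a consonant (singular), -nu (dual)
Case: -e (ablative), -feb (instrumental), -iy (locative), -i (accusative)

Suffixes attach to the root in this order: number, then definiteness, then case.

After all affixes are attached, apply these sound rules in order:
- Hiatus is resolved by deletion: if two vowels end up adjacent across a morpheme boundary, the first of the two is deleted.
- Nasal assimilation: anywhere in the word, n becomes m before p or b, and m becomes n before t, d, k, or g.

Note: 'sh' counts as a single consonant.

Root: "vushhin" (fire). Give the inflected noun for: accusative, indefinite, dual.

vushhinneyi

Attach number dual -nu → vushhinnu.
Attach definiteness indefinite -ey → vushhinnuey.
Attach case accusative -i → vushhinnueyi.
Apply vowel deletion: vushhinnueyi → vushhinneyi.
Nasal assimilation: no change.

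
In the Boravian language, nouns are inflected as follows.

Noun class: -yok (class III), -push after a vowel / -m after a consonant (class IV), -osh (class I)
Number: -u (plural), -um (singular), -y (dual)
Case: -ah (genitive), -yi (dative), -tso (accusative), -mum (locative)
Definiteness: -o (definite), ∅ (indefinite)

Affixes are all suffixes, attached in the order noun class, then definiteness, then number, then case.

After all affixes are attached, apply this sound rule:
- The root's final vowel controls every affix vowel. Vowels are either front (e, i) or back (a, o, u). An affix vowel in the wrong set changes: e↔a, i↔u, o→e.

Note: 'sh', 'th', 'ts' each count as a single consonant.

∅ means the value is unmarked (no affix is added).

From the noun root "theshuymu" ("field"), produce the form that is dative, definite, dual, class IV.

Attach noun class class IV -push (after vowel 'u') → theshuymupush.
Attach definiteness definite -o → theshuymupusho.
Attach number dual -y → theshuymupushoy.
Attach case dative -yi → theshuymupushoyyi.
Apply vowel harmony: theshuymupushoyyi → theshuymupushoyyu.

theshuymupushoyyu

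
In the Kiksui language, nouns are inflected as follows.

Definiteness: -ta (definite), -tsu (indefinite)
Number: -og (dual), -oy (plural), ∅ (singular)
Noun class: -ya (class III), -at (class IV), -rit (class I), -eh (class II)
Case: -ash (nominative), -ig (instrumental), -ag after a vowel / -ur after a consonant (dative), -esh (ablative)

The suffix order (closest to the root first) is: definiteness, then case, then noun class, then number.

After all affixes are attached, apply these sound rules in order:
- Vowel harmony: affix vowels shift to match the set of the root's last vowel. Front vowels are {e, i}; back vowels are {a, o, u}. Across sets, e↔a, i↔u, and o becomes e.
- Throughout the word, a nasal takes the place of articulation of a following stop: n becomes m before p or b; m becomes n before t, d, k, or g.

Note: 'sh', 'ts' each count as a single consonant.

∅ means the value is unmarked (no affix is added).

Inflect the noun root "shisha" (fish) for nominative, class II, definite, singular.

shishataashah

Attach definiteness definite -ta → shishata.
Attach case nominative -ash → shishataash.
Attach noun class class II -eh → shishataasheh.
number = singular: zero marking, form stays shishataasheh.
Apply vowel harmony: shishataasheh → shishataashah.
Nasal assimilation: no change.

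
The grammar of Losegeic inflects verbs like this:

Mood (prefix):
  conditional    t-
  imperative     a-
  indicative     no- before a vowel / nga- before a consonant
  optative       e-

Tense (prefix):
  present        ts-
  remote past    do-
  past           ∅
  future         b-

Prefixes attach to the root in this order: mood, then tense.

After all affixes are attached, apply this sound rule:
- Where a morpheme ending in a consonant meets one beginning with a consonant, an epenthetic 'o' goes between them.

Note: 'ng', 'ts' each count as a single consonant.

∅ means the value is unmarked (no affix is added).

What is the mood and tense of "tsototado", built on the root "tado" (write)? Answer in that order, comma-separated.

Segment: ts-t-tado.
mood: t- → conditional.
tense: ts- → present.

conditional, present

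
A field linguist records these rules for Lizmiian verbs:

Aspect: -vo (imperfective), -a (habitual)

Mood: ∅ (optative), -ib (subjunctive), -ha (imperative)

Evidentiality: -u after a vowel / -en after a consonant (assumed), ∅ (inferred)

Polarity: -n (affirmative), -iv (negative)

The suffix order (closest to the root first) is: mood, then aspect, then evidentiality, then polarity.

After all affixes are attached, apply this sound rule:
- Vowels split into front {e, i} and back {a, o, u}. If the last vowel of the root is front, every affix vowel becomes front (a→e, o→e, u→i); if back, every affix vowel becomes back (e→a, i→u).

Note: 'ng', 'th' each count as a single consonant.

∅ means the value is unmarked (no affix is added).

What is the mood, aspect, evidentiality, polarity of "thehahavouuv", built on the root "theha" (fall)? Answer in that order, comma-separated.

imperative, imperfective, assumed, negative

Segment: theha-ha-vo-u-iv.
mood: -ha → imperative.
aspect: -vo → imperfective.
evidentiality: -u/en → assumed.
polarity: -iv → negative.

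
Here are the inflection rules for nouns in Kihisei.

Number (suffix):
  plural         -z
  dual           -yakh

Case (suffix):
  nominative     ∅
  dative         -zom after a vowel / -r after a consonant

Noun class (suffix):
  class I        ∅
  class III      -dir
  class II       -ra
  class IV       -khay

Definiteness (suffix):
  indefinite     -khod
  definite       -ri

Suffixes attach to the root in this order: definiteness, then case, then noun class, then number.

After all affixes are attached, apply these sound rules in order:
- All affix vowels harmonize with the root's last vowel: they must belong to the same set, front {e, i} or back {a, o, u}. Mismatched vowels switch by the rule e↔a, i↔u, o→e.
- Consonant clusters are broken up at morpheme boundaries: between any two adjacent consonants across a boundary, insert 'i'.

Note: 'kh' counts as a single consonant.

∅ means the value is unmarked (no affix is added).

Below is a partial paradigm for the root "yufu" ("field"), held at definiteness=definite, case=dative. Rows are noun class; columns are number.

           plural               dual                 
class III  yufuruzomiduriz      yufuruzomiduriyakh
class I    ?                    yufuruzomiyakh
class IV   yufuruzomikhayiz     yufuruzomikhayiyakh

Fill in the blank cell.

yufuruzomiz

Attach definiteness definite -ri → yufuri.
Attach case dative -zom (after vowel 'i') → yufurizom.
noun class = class I: zero marking, form stays yufurizom.
Attach number plural -z → yufurizomz.
Apply vowel harmony: yufurizomz → yufuruzomz.
Apply epenthesis: yufuruzomz → yufuruzomiz.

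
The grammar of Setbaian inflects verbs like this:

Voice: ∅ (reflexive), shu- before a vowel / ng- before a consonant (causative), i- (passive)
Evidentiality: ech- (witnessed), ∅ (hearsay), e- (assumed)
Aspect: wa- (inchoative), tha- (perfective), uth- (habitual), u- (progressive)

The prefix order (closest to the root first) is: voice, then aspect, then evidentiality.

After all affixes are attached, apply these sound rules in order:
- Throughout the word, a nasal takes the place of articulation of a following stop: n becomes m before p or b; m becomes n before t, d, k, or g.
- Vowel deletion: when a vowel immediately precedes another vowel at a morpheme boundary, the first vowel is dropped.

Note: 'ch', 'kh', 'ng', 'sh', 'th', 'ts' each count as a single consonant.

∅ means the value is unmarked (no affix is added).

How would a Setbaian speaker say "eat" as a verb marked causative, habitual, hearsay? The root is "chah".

Attach voice causative ng- (before consonant 'ch') → ngchah.
Attach aspect habitual uth- → uthngchah.
evidentiality = hearsay: zero marking, form stays uthngchah.
Nasal assimilation: no change.
Vowel deletion: no change.

uthngchah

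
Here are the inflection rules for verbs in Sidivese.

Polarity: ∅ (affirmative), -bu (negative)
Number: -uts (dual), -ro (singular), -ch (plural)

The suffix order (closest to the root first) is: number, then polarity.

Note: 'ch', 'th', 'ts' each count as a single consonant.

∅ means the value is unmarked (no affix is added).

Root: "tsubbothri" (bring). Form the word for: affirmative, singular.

Attach number singular -ro → tsubbothriro.
polarity = affirmative: zero marking, form stays tsubbothriro.

tsubbothriro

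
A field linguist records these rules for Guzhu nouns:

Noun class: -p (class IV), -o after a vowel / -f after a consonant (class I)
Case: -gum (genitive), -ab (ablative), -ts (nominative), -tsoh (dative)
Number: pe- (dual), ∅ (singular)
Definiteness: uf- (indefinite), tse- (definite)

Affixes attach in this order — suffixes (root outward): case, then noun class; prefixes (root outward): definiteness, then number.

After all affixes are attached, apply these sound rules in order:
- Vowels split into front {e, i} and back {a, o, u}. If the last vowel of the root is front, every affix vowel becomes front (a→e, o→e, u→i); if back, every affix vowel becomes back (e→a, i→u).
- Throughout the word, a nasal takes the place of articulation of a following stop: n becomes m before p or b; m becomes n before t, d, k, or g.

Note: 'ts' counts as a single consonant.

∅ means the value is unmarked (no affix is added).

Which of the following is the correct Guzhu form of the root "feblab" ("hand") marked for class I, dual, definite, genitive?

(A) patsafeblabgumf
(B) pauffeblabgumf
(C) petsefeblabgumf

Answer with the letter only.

A

Attach case genitive -gum → feblabgum.
Attach definiteness definite tse- → tsefeblabgum.
Attach number dual pe- → petsefeblabgum.
Attach noun class class I -f (after consonant 'm') → petsefeblabgumf.
Apply vowel harmony: petsefeblabgumf → patsafeblabgumf.
Nasal assimilation: no change.
So the correct form is patsafeblabgumf, option (A).
(B) pauffeblabgumf is wrong: it uses indefinite instead of definite for definiteness.
(C) petsefeblabgumf is wrong: it fails to apply the sound rule(s).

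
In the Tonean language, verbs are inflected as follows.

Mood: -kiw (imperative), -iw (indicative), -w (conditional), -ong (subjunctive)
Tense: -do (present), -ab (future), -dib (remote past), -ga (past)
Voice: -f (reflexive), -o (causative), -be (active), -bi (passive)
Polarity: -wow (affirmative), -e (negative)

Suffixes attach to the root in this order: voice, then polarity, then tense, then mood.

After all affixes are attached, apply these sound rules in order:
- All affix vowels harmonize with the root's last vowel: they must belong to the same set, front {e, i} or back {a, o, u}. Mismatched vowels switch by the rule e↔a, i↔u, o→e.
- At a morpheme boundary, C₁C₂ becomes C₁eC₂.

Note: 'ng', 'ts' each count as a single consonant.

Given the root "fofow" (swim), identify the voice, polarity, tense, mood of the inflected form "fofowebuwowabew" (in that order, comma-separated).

Segment: fofow-bi-wow-ab-w.
voice: -bi → passive.
polarity: -wow → affirmative.
tense: -ab → future.
mood: -w → conditional.

passive, affirmative, future, conditional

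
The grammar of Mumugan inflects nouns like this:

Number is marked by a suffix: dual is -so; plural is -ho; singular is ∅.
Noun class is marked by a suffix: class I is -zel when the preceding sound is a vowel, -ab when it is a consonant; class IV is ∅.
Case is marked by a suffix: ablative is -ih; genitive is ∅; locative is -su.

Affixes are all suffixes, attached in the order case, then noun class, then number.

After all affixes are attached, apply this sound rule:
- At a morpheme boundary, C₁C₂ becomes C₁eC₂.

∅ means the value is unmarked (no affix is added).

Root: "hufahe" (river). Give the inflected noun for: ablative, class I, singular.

hufaheihab

Attach case ablative -ih → hufaheih.
Attach noun class class I -ab (after consonant 'h') → hufaheihab.
number = singular: zero marking, form stays hufaheihab.
Epenthesis: no change.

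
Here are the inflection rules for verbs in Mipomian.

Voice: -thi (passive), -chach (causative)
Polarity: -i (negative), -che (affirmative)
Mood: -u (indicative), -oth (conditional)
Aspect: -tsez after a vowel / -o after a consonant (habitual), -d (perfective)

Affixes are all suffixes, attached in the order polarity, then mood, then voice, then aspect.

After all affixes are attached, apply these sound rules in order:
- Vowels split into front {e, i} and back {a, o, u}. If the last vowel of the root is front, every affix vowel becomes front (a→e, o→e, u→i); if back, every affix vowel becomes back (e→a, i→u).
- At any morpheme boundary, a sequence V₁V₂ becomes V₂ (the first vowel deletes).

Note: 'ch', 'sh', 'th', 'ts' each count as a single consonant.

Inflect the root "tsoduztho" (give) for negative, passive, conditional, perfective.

tsoduzthoththud

Attach polarity negative -i → tsoduzthoi.
Attach mood conditional -oth → tsoduzthoioth.
Attach voice passive -thi → tsoduzthoioththi.
Attach aspect perfective -d → tsoduzthoioththid.
Apply vowel harmony: tsoduzthoioththid → tsoduzthouoththud.
Apply vowel deletion: tsoduzthouoththud → tsoduzthoththud.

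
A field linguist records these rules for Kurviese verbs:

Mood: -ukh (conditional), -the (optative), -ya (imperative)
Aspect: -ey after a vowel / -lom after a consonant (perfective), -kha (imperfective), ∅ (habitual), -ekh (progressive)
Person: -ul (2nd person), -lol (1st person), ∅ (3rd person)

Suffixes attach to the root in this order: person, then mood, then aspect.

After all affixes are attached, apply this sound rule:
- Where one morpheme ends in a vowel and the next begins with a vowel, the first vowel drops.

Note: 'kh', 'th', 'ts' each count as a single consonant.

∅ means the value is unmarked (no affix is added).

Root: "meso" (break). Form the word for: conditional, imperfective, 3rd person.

person = 3rd person: zero marking, form stays meso.
Attach mood conditional -ukh → mesoukh.
Attach aspect imperfective -kha → mesoukhkha.
Apply vowel deletion: mesoukhkha → mesukhkha.

mesukhkha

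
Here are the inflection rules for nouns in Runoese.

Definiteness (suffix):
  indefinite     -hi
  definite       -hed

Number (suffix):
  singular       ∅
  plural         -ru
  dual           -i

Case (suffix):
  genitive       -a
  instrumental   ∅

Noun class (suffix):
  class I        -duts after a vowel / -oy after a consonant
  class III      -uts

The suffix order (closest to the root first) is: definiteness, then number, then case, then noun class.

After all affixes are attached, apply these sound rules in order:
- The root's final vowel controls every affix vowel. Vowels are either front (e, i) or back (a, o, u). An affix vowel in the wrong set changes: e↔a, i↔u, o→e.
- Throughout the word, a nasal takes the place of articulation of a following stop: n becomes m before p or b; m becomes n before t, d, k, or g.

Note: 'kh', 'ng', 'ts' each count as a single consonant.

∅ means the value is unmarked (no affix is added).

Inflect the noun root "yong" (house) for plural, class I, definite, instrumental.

yonghadruduts

Attach definiteness definite -hed → yonghed.
Attach number plural -ru → yonghedru.
case = instrumental: zero marking, form stays yonghedru.
Attach noun class class I -duts (after vowel 'u') → yonghedruduts.
Apply vowel harmony: yonghedruduts → yonghadruduts.
Nasal assimilation: no change.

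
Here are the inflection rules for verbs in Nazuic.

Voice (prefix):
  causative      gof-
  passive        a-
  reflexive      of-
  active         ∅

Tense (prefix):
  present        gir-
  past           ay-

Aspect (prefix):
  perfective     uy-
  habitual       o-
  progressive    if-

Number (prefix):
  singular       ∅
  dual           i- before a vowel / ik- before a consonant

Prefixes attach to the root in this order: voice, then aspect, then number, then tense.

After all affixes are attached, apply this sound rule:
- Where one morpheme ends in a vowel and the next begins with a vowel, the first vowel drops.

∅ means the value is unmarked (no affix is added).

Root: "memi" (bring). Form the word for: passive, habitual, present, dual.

giramemi

Attach voice passive a- → amemi.
Attach aspect habitual o- → oamemi.
Attach number dual i- (before vowel 'o') → ioamemi.
Attach tense present gir- → girioamemi.
Apply vowel deletion: girioamemi → giramemi.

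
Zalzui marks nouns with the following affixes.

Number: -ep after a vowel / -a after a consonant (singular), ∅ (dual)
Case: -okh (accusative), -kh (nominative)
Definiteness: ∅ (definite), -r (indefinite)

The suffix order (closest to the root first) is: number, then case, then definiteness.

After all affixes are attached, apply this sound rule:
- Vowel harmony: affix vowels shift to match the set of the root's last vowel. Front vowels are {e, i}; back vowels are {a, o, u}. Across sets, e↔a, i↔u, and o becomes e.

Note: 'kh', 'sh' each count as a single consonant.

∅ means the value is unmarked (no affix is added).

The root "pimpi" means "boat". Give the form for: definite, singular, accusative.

pimpiepekh

Attach number singular -ep (after vowel 'i') → pimpiep.
Attach case accusative -okh → pimpiepokh.
definiteness = definite: zero marking, form stays pimpiepokh.
Apply vowel harmony: pimpiepokh → pimpiepekh.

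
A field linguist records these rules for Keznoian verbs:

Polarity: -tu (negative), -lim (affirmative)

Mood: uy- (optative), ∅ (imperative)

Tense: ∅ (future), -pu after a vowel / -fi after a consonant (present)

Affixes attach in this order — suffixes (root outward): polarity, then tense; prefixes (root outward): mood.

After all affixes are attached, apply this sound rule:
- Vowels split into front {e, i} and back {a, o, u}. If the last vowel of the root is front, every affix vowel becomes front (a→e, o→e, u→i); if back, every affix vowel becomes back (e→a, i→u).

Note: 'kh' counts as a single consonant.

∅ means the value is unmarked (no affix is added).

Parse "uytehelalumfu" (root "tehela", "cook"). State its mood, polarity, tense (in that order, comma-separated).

Segment: uy-tehela-lim-fi.
mood: uy- → optative.
polarity: -lim → affirmative.
tense: -pu/fi → present.

optative, affirmative, present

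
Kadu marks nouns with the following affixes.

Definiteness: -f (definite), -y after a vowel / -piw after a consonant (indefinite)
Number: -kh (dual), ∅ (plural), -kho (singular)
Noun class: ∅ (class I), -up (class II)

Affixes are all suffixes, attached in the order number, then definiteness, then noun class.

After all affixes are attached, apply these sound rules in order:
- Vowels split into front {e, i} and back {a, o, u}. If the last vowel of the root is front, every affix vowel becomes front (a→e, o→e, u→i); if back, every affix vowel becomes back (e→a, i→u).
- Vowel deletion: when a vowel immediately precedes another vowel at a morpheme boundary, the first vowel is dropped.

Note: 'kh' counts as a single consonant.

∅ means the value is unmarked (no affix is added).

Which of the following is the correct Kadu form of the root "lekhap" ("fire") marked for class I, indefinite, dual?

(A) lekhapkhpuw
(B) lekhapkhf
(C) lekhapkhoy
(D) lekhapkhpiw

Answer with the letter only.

Attach number dual -kh → lekhapkh.
Attach definiteness indefinite -piw (after consonant 'kh') → lekhapkhpiw.
noun class = class I: zero marking, form stays lekhapkhpiw.
Apply vowel harmony: lekhapkhpiw → lekhapkhpuw.
Vowel deletion: no change.
So the correct form is lekhapkhpuw, option (A).
(B) lekhapkhf is wrong: it uses definite instead of indefinite for definiteness.
(C) lekhapkhoy is wrong: it uses singular instead of dual for number.
(D) lekhapkhpiw is wrong: it fails to apply the sound rule(s).

A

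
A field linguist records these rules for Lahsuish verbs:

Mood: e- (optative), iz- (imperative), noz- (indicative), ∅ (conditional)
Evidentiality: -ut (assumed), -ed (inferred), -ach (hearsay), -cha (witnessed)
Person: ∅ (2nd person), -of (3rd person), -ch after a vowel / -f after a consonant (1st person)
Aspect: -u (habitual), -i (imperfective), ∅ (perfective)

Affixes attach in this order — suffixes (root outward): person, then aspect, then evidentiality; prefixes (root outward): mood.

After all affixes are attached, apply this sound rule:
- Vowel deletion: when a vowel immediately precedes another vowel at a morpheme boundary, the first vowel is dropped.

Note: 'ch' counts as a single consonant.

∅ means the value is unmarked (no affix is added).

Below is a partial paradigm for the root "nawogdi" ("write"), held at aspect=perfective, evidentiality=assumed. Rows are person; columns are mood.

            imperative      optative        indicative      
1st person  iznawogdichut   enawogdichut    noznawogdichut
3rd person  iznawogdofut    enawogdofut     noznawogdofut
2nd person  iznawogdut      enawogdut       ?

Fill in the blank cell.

person = 2nd person: zero marking, form stays nawogdi.
aspect = perfective: zero marking, form stays nawogdi.
Attach mood indicative noz- → noznawogdi.
Attach evidentiality assumed -ut → noznawogdiut.
Apply vowel deletion: noznawogdiut → noznawogdut.

noznawogdut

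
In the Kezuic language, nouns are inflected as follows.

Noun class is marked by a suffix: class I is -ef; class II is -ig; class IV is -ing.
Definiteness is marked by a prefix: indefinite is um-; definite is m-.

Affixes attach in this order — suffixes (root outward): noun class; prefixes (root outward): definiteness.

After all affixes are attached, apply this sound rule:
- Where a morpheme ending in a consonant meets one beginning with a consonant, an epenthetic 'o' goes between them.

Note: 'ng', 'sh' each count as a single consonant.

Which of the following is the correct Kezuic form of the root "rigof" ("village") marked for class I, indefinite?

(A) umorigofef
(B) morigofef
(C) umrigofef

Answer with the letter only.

A

Attach noun class class I -ef → rigofef.
Attach definiteness indefinite um- → umrigofef.
Apply epenthesis: umrigofef → umorigofef.
So the correct form is umorigofef, option (A).
(C) umrigofef is wrong: it fails to apply the sound rule(s).
(B) morigofef is wrong: it uses definite instead of indefinite for definiteness.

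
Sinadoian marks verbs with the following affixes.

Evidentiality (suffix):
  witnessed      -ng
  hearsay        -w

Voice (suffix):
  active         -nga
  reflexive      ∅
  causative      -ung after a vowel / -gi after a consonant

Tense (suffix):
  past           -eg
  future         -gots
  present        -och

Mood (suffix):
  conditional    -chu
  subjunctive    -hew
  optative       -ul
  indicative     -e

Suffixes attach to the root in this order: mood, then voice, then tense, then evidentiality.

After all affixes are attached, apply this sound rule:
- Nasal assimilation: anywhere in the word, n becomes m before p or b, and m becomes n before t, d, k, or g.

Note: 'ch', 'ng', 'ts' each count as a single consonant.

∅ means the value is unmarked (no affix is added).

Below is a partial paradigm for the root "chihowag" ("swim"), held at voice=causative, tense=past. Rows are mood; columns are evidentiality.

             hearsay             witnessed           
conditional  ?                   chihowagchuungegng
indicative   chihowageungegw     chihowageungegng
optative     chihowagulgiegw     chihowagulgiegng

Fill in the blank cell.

chihowagchuungegw

Attach mood conditional -chu → chihowagchu.
Attach voice causative -ung (after vowel 'u') → chihowagchuung.
Attach tense past -eg → chihowagchuungeg.
Attach evidentiality hearsay -w → chihowagchuungegw.
Nasal assimilation: no change.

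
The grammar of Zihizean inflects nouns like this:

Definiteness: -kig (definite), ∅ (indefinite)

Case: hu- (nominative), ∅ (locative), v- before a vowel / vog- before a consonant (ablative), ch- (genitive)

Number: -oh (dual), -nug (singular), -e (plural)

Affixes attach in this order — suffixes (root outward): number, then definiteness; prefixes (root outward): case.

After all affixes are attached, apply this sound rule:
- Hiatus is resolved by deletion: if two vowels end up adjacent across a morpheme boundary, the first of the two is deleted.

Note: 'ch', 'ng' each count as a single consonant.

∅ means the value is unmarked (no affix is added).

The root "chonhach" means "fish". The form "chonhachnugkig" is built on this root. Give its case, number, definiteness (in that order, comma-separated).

Segment: chonhach-nug-kig.
case: ∅ → locative.
number: -nug → singular.
definiteness: -kig → definite.

locative, singular, definite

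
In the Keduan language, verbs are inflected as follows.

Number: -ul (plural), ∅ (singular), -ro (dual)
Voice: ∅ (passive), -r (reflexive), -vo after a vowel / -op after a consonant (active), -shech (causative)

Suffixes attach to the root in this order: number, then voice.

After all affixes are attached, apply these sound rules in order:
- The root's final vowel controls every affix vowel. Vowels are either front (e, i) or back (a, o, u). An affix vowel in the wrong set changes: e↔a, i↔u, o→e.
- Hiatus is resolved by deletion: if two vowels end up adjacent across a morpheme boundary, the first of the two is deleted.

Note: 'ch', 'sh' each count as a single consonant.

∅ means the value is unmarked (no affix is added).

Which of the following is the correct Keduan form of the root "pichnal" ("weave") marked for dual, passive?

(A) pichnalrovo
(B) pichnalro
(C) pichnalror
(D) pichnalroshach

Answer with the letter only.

Attach number dual -ro → pichnalro.
voice = passive: zero marking, form stays pichnalro.
Vowel harmony: no change.
Vowel deletion: no change.
So the correct form is pichnalro, option (B).
(A) pichnalrovo is wrong: it uses active instead of passive for voice.
(C) pichnalror is wrong: it uses reflexive instead of passive for voice.
(D) pichnalroshach is wrong: it uses causative instead of passive for voice.

B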